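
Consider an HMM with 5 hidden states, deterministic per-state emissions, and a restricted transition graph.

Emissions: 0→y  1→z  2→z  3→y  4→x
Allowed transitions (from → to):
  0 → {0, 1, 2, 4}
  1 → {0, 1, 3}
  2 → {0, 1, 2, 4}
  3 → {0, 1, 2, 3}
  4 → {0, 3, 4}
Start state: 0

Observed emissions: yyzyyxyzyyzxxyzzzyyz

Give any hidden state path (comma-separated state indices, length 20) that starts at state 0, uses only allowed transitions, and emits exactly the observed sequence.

  pos 0: y in {0,3}, choose 0; start
  pos 1: y in {0,3}, choose 0; 0->0 ok
  pos 2: z in {1,2}, choose 1; 0->1 ok
  pos 3: y in {0,3}, choose 0; 1->0 ok
  pos 4: y in {0,3}, choose 0; 0->0 ok
  pos 5: x in {4}, choose 4; 0->4 ok
  pos 6: y in {0,3}, choose 0; 4->0 ok
  pos 7: z in {1,2}, choose 1; 0->1 ok
  pos 8: y in {0,3}, choose 3; 1->3 ok
  pos 9: y in {0,3}, choose 3; 3->3 ok
  pos 10: z in {1,2}, choose 2; 3->2 ok
  pos 11: x in {4}, choose 4; 2->4 ok
  pos 12: x in {4}, choose 4; 4->4 ok
  pos 13: y in {0,3}, choose 3; 4->3 ok
  pos 14: z in {1,2}, choose 1; 3->1 ok
  pos 15: z in {1,2}, choose 1; 1->1 ok
  pos 16: z in {1,2}, choose 1; 1->1 ok
  pos 17: y in {0,3}, choose 3; 1->3 ok
  pos 18: y in {0,3}, choose 0; 3->0 ok
  pos 19: z in {1,2}, choose 1; 0->1 ok

0,0,1,0,0,4,0,1,3,3,2,4,4,3,1,1,1,3,0,1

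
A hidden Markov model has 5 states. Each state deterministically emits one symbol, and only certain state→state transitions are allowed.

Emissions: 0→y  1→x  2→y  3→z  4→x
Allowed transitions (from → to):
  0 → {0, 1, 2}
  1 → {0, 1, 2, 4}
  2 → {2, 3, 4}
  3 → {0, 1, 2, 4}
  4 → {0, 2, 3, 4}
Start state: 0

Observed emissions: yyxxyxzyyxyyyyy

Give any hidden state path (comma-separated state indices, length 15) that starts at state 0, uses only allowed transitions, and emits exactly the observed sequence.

0,2,4,4,2,4,3,2,2,4,0,0,0,0,2

  0: obs=y cand={0,2} pick 0 [start]
  1: obs=y cand={0,2} pick 2 [0->2 ok]
  2: obs=x cand={1,4} pick 4 [2->4 ok]
  3: obs=x cand={1,4} pick 4 [4->4 ok]
  4: obs=y cand={0,2} pick 2 [4->2 ok]
  5: obs=x cand={1,4} pick 4 [2->4 ok]
  6: obs=z cand={3} pick 3 [4->3 ok]
  7: obs=y cand={0,2} pick 2 [3->2 ok]
  8: obs=y cand={0,2} pick 2 [2->2 ok]
  9: obs=x cand={1,4} pick 4 [2->4 ok]
  10: obs=y cand={0,2} pick 0 [4->0 ok]
  11: obs=y cand={0,2} pick 0 [0->0 ok]
  12: obs=y cand={0,2} pick 0 [0->0 ok]
  13: obs=y cand={0,2} pick 0 [0->0 ok]
  14: obs=y cand={0,2} pick 2 [0->2 ok]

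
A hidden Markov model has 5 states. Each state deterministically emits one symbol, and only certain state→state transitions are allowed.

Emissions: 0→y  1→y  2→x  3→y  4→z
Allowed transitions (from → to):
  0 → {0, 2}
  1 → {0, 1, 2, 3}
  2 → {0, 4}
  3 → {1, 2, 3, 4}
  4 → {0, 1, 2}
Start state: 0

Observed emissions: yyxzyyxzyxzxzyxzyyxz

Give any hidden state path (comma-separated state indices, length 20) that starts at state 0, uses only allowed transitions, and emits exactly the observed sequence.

0,0,2,4,1,3,2,4,0,2,4,2,4,0,2,4,1,0,2,4

  pos 0: y in {0,1,3}, choose 0; start
  pos 1: y in {0,1,3}, choose 0; 0->0 ok
  pos 2: x in {2}, choose 2; 0->2 ok
  pos 3: z in {4}, choose 4; 2->4 ok
  pos 4: y in {0,1,3}, choose 1; 4->1 ok
  pos 5: y in {0,1,3}, choose 3; 1->3 ok
  pos 6: x in {2}, choose 2; 3->2 ok
  pos 7: z in {4}, choose 4; 2->4 ok
  pos 8: y in {0,1,3}, choose 0; 4->0 ok
  pos 9: x in {2}, choose 2; 0->2 ok
  pos 10: z in {4}, choose 4; 2->4 ok
  pos 11: x in {2}, choose 2; 4->2 ok
  pos 12: z in {4}, choose 4; 2->4 ok
  pos 13: y in {0,1,3}, choose 0; 4->0 ok
  pos 14: x in {2}, choose 2; 0->2 ok
  pos 15: z in {4}, choose 4; 2->4 ok
  pos 16: y in {0,1,3}, choose 1; 4->1 ok
  pos 17: y in {0,1,3}, choose 0; 1->0 ok
  pos 18: x in {2}, choose 2; 0->2 ok
  pos 19: z in {4}, choose 4; 2->4 ok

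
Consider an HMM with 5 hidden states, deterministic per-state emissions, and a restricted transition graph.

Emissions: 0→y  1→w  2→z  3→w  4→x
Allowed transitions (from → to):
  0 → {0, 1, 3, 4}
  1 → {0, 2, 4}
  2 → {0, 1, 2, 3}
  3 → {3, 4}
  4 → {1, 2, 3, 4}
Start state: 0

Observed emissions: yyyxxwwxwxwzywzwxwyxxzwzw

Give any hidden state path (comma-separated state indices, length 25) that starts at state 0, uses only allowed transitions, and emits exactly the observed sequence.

0,0,0,4,4,3,3,4,3,4,1,2,0,1,2,3,4,1,0,4,4,2,1,2,1

  0: obs=y cand={0} pick 0 [start]
  1: obs=y cand={0} pick 0 [0->0 ok]
  2: obs=y cand={0} pick 0 [0->0 ok]
  3: obs=x cand={4} pick 4 [0->4 ok]
  4: obs=x cand={4} pick 4 [4->4 ok]
  5: obs=w cand={1,3} pick 3 [4->3 ok]
  6: obs=w cand={1,3} pick 3 [3->3 ok]
  7: obs=x cand={4} pick 4 [3->4 ok]
  8: obs=w cand={1,3} pick 3 [4->3 ok]
  9: obs=x cand={4} pick 4 [3->4 ok]
  10: obs=w cand={1,3} pick 1 [4->1 ok]
  11: obs=z cand={2} pick 2 [1->2 ok]
  12: obs=y cand={0} pick 0 [2->0 ok]
  13: obs=w cand={1,3} pick 1 [0->1 ok]
  14: obs=z cand={2} pick 2 [1->2 ok]
  15: obs=w cand={1,3} pick 3 [2->3 ok]
  16: obs=x cand={4} pick 4 [3->4 ok]
  17: obs=w cand={1,3} pick 1 [4->1 ok]
  18: obs=y cand={0} pick 0 [1->0 ok]
  19: obs=x cand={4} pick 4 [0->4 ok]
  20: obs=x cand={4} pick 4 [4->4 ok]
  21: obs=z cand={2} pick 2 [4->2 ok]
  22: obs=w cand={1,3} pick 1 [2->1 ok]
  23: obs=z cand={2} pick 2 [1->2 ok]
  24: obs=w cand={1,3} pick 1 [2->1 ok]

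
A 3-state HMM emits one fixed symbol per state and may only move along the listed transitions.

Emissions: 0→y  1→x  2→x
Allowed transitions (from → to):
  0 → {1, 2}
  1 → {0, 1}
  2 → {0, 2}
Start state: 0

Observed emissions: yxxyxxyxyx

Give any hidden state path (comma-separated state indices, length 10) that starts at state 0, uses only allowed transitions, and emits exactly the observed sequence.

  pos 0: y in {0}, choose 0; start
  pos 1: x in {1,2}, choose 1; 0->1 ok
  pos 2: x in {1,2}, choose 1; 1->1 ok
  pos 3: y in {0}, choose 0; 1->0 ok
  pos 4: x in {1,2}, choose 2; 0->2 ok
  pos 5: x in {1,2}, choose 2; 2->2 ok
  pos 6: y in {0}, choose 0; 2->0 ok
  pos 7: x in {1,2}, choose 1; 0->1 ok
  pos 8: y in {0}, choose 0; 1->0 ok
  pos 9: x in {1,2}, choose 2; 0->2 ok

0,1,1,0,2,2,0,1,0,2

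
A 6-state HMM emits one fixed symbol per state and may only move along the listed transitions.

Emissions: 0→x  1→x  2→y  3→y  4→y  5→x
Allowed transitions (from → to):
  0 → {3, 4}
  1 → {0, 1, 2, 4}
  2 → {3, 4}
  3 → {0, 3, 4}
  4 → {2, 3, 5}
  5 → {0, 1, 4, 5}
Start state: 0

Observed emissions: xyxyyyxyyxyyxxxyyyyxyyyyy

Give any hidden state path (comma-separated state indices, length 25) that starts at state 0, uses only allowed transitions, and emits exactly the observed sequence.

0,3,0,4,2,3,0,4,3,0,3,4,5,5,1,2,4,2,3,0,3,4,2,4,3

  t0 'x' -> {0,1,5}, take 0 (start)
  t1 'y' -> {2,3,4}, take 3 (0->3 ok)
  t2 'x' -> {0,1,5}, take 0 (3->0 ok)
  t3 'y' -> {2,3,4}, take 4 (0->4 ok)
  t4 'y' -> {2,3,4}, take 2 (4->2 ok)
  t5 'y' -> {2,3,4}, take 3 (2->3 ok)
  t6 'x' -> {0,1,5}, take 0 (3->0 ok)
  t7 'y' -> {2,3,4}, take 4 (0->4 ok)
  t8 'y' -> {2,3,4}, take 3 (4->3 ok)
  t9 'x' -> {0,1,5}, take 0 (3->0 ok)
  t10 'y' -> {2,3,4}, take 3 (0->3 ok)
  t11 'y' -> {2,3,4}, take 4 (3->4 ok)
  t12 'x' -> {0,1,5}, take 5 (4->5 ok)
  t13 'x' -> {0,1,5}, take 5 (5->5 ok)
  t14 'x' -> {0,1,5}, take 1 (5->1 ok)
  t15 'y' -> {2,3,4}, take 2 (1->2 ok)
  t16 'y' -> {2,3,4}, take 4 (2->4 ok)
  t17 'y' -> {2,3,4}, take 2 (4->2 ok)
  t18 'y' -> {2,3,4}, take 3 (2->3 ok)
  t19 'x' -> {0,1,5}, take 0 (3->0 ok)
  t20 'y' -> {2,3,4}, take 3 (0->3 ok)
  t21 'y' -> {2,3,4}, take 4 (3->4 ok)
  t22 'y' -> {2,3,4}, take 2 (4->2 ok)
  t23 'y' -> {2,3,4}, take 4 (2->4 ok)
  t24 'y' -> {2,3,4}, take 3 (4->3 ok)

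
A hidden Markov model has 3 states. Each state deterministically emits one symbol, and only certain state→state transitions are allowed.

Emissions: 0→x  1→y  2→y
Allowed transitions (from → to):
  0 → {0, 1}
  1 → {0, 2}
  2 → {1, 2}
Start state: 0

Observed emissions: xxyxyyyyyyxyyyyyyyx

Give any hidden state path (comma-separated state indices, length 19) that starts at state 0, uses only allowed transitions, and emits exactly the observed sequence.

  0: obs=x cand={0} pick 0 [start]
  1: obs=x cand={0} pick 0 [0->0 ok]
  2: obs=y cand={1,2} pick 1 [0->1 ok]
  3: obs=x cand={0} pick 0 [1->0 ok]
  4: obs=y cand={1,2} pick 1 [0->1 ok]
  5: obs=y cand={1,2} pick 2 [1->2 ok]
  6: obs=y cand={1,2} pick 2 [2->2 ok]
  7: obs=y cand={1,2} pick 2 [2->2 ok]
  8: obs=y cand={1,2} pick 2 [2->2 ok]
  9: obs=y cand={1,2} pick 1 [2->1 ok]
  10: obs=x cand={0} pick 0 [1->0 ok]
  11: obs=y cand={1,2} pick 1 [0->1 ok]
  12: obs=y cand={1,2} pick 2 [1->2 ok]
  13: obs=y cand={1,2} pick 2 [2->2 ok]
  14: obs=y cand={1,2} pick 2 [2->2 ok]
  15: obs=y cand={1,2} pick 1 [2->1 ok]
  16: obs=y cand={1,2} pick 2 [1->2 ok]
  17: obs=y cand={1,2} pick 1 [2->1 ok]
  18: obs=x cand={0} pick 0 [1->0 ok]

0,0,1,0,1,2,2,2,2,1,0,1,2,2,2,1,2,1,0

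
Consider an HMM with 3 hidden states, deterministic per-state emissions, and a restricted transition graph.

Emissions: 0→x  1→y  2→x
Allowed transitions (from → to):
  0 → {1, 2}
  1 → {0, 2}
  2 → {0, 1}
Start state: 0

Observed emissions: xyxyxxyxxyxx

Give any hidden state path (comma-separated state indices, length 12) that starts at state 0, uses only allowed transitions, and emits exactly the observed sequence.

  0: obs=x cand={0,2} pick 0 [start]
  1: obs=y cand={1} pick 1 [0->1 ok]
  2: obs=x cand={0,2} pick 0 [1->0 ok]
  3: obs=y cand={1} pick 1 [0->1 ok]
  4: obs=x cand={0,2} pick 0 [1->0 ok]
  5: obs=x cand={0,2} pick 2 [0->2 ok]
  6: obs=y cand={1} pick 1 [2->1 ok]
  7: obs=x cand={0,2} pick 2 [1->2 ok]
  8: obs=x cand={0,2} pick 0 [2->0 ok]
  9: obs=y cand={1} pick 1 [0->1 ok]
  10: obs=x cand={0,2} pick 0 [1->0 ok]
  11: obs=x cand={0,2} pick 2 [0->2 ok]

0,1,0,1,0,2,1,2,0,1,0,2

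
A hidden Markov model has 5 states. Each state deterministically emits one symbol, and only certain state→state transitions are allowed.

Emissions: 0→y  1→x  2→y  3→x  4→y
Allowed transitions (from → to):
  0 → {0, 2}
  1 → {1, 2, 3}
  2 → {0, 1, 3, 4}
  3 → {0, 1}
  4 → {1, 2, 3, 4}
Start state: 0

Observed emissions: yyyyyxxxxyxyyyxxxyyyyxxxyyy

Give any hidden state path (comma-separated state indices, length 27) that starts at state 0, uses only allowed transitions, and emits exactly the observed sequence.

  [0] y  {0,2,4}  => 0  start
  [1] y  {0,2,4}  => 0  0->0 ok
  [2] y  {0,2,4}  => 2  0->2 ok
  [3] y  {0,2,4}  => 0  2->0 ok
  [4] y  {0,2,4}  => 2  0->2 ok
  [5] x  {1,3}  => 3  2->3 ok
  [6] x  {1,3}  => 1  3->1 ok
  [7] x  {1,3}  => 1  1->1 ok
  [8] x  {1,3}  => 1  1->1 ok
  [9] y  {0,2,4}  => 2  1->2 ok
  [10] x  {1,3}  => 1  2->1 ok
  [11] y  {0,2,4}  => 2  1->2 ok
  [12] y  {0,2,4}  => 4  2->4 ok
  [13] y  {0,2,4}  => 2  4->2 ok
  [14] x  {1,3}  => 3  2->3 ok
  [15] x  {1,3}  => 1  3->1 ok
  [16] x  {1,3}  => 1  1->1 ok
  [17] y  {0,2,4}  => 2  1->2 ok
  [18] y  {0,2,4}  => 4  2->4 ok
  [19] y  {0,2,4}  => 4  4->4 ok
  [20] y  {0,2,4}  => 4  4->4 ok
  [21] x  {1,3}  => 1  4->1 ok
  [22] x  {1,3}  => 3  1->3 ok
  [23] x  {1,3}  => 1  3->1 ok
  [24] y  {0,2,4}  => 2  1->2 ok
  [25] y  {0,2,4}  => 0  2->0 ok
  [26] y  {0,2,4}  => 0  0->0 ok

0,0,2,0,2,3,1,1,1,2,1,2,4,2,3,1,1,2,4,4,4,1,3,1,2,0,0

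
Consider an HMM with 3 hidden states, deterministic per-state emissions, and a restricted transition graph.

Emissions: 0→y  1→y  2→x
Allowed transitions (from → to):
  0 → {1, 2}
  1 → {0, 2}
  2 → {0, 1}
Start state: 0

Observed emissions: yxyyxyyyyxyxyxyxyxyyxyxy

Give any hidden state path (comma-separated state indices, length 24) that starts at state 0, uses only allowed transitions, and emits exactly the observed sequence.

0,2,0,1,2,1,0,1,0,2,1,2,0,2,0,2,0,2,0,1,2,0,2,1

  [0] y  {0,1}  => 0  start
  [1] x  {2}  => 2  0->2 ok
  [2] y  {0,1}  => 0  2->0 ok
  [3] y  {0,1}  => 1  0->1 ok
  [4] x  {2}  => 2  1->2 ok
  [5] y  {0,1}  => 1  2->1 ok
  [6] y  {0,1}  => 0  1->0 ok
  [7] y  {0,1}  => 1  0->1 ok
  [8] y  {0,1}  => 0  1->0 ok
  [9] x  {2}  => 2  0->2 ok
  [10] y  {0,1}  => 1  2->1 ok
  [11] x  {2}  => 2  1->2 ok
  [12] y  {0,1}  => 0  2->0 ok
  [13] x  {2}  => 2  0->2 ok
  [14] y  {0,1}  => 0  2->0 ok
  [15] x  {2}  => 2  0->2 ok
  [16] y  {0,1}  => 0  2->0 ok
  [17] x  {2}  => 2  0->2 ok
  [18] y  {0,1}  => 0  2->0 ok
  [19] y  {0,1}  => 1  0->1 ok
  [20] x  {2}  => 2  1->2 ok
  [21] y  {0,1}  => 0  2->0 ok
  [22] x  {2}  => 2  0->2 ok
  [23] y  {0,1}  => 1  2->1 ok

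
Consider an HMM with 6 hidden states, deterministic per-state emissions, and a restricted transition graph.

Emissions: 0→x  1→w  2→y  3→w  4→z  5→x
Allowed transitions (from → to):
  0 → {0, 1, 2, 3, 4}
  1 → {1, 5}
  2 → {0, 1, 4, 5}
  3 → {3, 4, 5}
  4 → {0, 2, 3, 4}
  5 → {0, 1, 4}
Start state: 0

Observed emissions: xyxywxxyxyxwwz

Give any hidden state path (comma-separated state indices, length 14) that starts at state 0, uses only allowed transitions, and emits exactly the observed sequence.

0,2,0,2,1,5,0,2,0,2,0,3,3,4

  pos 0: x in {0,5}, choose 0; start
  pos 1: y in {2}, choose 2; 0->2 ok
  pos 2: x in {0,5}, choose 0; 2->0 ok
  pos 3: y in {2}, choose 2; 0->2 ok
  pos 4: w in {1,3}, choose 1; 2->1 ok
  pos 5: x in {0,5}, choose 5; 1->5 ok
  pos 6: x in {0,5}, choose 0; 5->0 ok
  pos 7: y in {2}, choose 2; 0->2 ok
  pos 8: x in {0,5}, choose 0; 2->0 ok
  pos 9: y in {2}, choose 2; 0->2 ok
  pos 10: x in {0,5}, choose 0; 2->0 ok
  pos 11: w in {1,3}, choose 3; 0->3 ok
  pos 12: w in {1,3}, choose 3; 3->3 ok
  pos 13: z in {4}, choose 4; 3->4 ok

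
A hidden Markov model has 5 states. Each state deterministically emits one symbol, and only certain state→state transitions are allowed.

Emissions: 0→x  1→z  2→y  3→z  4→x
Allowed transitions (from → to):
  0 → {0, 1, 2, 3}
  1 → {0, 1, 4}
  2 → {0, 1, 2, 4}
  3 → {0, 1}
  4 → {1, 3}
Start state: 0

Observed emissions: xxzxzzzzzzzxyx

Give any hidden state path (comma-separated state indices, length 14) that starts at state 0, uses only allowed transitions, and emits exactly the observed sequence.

0,0,1,4,3,1,1,1,1,1,1,0,2,4

  t0 'x' -> {0,4}, take 0 (start)
  t1 'x' -> {0,4}, take 0 (0->0 ok)
  t2 'z' -> {1,3}, take 1 (0->1 ok)
  t3 'x' -> {0,4}, take 4 (1->4 ok)
  t4 'z' -> {1,3}, take 3 (4->3 ok)
  t5 'z' -> {1,3}, take 1 (3->1 ok)
  t6 'z' -> {1,3}, take 1 (1->1 ok)
  t7 'z' -> {1,3}, take 1 (1->1 ok)
  t8 'z' -> {1,3}, take 1 (1->1 ok)
  t9 'z' -> {1,3}, take 1 (1->1 ok)
  t10 'z' -> {1,3}, take 1 (1->1 ok)
  t11 'x' -> {0,4}, take 0 (1->0 ok)
  t12 'y' -> {2}, take 2 (0->2 ok)
  t13 'x' -> {0,4}, take 4 (2->4 ok)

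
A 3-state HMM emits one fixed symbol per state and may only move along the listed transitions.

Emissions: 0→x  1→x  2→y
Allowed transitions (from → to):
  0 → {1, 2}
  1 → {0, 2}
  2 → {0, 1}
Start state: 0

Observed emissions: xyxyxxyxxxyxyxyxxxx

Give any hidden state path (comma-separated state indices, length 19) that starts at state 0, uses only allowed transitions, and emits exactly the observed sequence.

0,2,0,2,0,1,2,1,0,1,2,0,2,0,2,0,1,0,1

  0: obs=x cand={0,1} pick 0 [start]
  1: obs=y cand={2} pick 2 [0->2 ok]
  2: obs=x cand={0,1} pick 0 [2->0 ok]
  3: obs=y cand={2} pick 2 [0->2 ok]
  4: obs=x cand={0,1} pick 0 [2->0 ok]
  5: obs=x cand={0,1} pick 1 [0->1 ok]
  6: obs=y cand={2} pick 2 [1->2 ok]
  7: obs=x cand={0,1} pick 1 [2->1 ok]
  8: obs=x cand={0,1} pick 0 [1->0 ok]
  9: obs=x cand={0,1} pick 1 [0->1 ok]
  10: obs=y cand={2} pick 2 [1->2 ok]
  11: obs=x cand={0,1} pick 0 [2->0 ok]
  12: obs=y cand={2} pick 2 [0->2 ok]
  13: obs=x cand={0,1} pick 0 [2->0 ok]
  14: obs=y cand={2} pick 2 [0->2 ok]
  15: obs=x cand={0,1} pick 0 [2->0 ok]
  16: obs=x cand={0,1} pick 1 [0->1 ok]
  17: obs=x cand={0,1} pick 0 [1->0 ok]
  18: obs=x cand={0,1} pick 1 [0->1 ok]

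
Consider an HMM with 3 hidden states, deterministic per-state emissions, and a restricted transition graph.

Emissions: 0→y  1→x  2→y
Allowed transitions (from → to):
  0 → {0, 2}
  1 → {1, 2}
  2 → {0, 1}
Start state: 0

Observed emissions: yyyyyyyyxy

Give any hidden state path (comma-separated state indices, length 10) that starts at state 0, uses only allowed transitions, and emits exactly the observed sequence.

  t0 'y' -> {0,2}, take 0 (start)
  t1 'y' -> {0,2}, take 0 (0->0 ok)
  t2 'y' -> {0,2}, take 0 (0->0 ok)
  t3 'y' -> {0,2}, take 2 (0->2 ok)
  t4 'y' -> {0,2}, take 0 (2->0 ok)
  t5 'y' -> {0,2}, take 2 (0->2 ok)
  t6 'y' -> {0,2}, take 0 (2->0 ok)
  t7 'y' -> {0,2}, take 2 (0->2 ok)
  t8 'x' -> {1}, take 1 (2->1 ok)
  t9 'y' -> {0,2}, take 2 (1->2 ok)

0,0,0,2,0,2,0,2,1,2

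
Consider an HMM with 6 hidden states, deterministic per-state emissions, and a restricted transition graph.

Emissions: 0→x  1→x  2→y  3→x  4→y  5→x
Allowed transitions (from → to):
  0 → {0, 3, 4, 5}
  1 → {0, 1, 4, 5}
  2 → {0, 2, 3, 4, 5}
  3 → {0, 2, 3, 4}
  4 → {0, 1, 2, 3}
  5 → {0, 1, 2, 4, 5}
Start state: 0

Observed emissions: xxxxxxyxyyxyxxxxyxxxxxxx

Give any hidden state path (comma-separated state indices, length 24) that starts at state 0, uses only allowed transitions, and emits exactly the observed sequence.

0,5,1,0,0,5,4,3,2,2,5,2,0,0,0,3,2,3,3,0,0,3,0,3

  [0] x  {0,1,3,5}  => 0  start
  [1] x  {0,1,3,5}  => 5  0->5 ok
  [2] x  {0,1,3,5}  => 1  5->1 ok
  [3] x  {0,1,3,5}  => 0  1->0 ok
  [4] x  {0,1,3,5}  => 0  0->0 ok
  [5] x  {0,1,3,5}  => 5  0->5 ok
  [6] y  {2,4}  => 4  5->4 ok
  [7] x  {0,1,3,5}  => 3  4->3 ok
  [8] y  {2,4}  => 2  3->2 ok
  [9] y  {2,4}  => 2  2->2 ok
  [10] x  {0,1,3,5}  => 5  2->5 ok
  [11] y  {2,4}  => 2  5->2 ok
  [12] x  {0,1,3,5}  => 0  2->0 ok
  [13] x  {0,1,3,5}  => 0  0->0 ok
  [14] x  {0,1,3,5}  => 0  0->0 ok
  [15] x  {0,1,3,5}  => 3  0->3 ok
  [16] y  {2,4}  => 2  3->2 ok
  [17] x  {0,1,3,5}  => 3  2->3 ok
  [18] x  {0,1,3,5}  => 3  3->3 ok
  [19] x  {0,1,3,5}  => 0  3->0 ok
  [20] x  {0,1,3,5}  => 0  0->0 ok
  [21] x  {0,1,3,5}  => 3  0->3 ok
  [22] x  {0,1,3,5}  => 0  3->0 ok
  [23] x  {0,1,3,5}  => 3  0->3 ok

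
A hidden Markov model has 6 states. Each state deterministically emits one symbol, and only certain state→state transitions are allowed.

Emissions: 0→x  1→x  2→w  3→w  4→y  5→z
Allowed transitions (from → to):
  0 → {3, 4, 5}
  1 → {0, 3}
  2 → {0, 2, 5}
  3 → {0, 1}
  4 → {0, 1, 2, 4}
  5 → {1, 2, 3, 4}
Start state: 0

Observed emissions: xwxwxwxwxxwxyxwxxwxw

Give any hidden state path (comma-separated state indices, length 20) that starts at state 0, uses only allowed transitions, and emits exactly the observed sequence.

  [0] x  {0,1}  => 0  start
  [1] w  {2,3}  => 3  0->3 ok
  [2] x  {0,1}  => 1  3->1 ok
  [3] w  {2,3}  => 3  1->3 ok
  [4] x  {0,1}  => 1  3->1 ok
  [5] w  {2,3}  => 3  1->3 ok
  [6] x  {0,1}  => 1  3->1 ok
  [7] w  {2,3}  => 3  1->3 ok
  [8] x  {0,1}  => 1  3->1 ok
  [9] x  {0,1}  => 0  1->0 ok
  [10] w  {2,3}  => 3  0->3 ok
  [11] x  {0,1}  => 0  3->0 ok
  [12] y  {4}  => 4  0->4 ok
  [13] x  {0,1}  => 1  4->1 ok
  [14] w  {2,3}  => 3  1->3 ok
  [15] x  {0,1}  => 1  3->1 ok
  [16] x  {0,1}  => 0  1->0 ok
  [17] w  {2,3}  => 3  0->3 ok
  [18] x  {0,1}  => 1  3->1 ok
  [19] w  {2,3}  => 3  1->3 ok

0,3,1,3,1,3,1,3,1,0,3,0,4,1,3,1,0,3,1,3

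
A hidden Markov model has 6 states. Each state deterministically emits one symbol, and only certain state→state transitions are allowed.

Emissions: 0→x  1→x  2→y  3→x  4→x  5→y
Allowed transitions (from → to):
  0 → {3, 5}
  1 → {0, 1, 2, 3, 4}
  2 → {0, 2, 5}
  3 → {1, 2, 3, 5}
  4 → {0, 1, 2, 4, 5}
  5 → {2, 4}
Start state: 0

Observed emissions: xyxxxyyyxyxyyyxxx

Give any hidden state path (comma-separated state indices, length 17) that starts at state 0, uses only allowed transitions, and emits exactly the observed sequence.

  0: obs=x cand={0,1,3,4} pick 0 [start]
  1: obs=y cand={2,5} pick 5 [0->5 ok]
  2: obs=x cand={0,1,3,4} pick 4 [5->4 ok]
  3: obs=x cand={0,1,3,4} pick 1 [4->1 ok]
  4: obs=x cand={0,1,3,4} pick 0 [1->0 ok]
  5: obs=y cand={2,5} pick 5 [0->5 ok]
  6: obs=y cand={2,5} pick 2 [5->2 ok]
  7: obs=y cand={2,5} pick 5 [2->5 ok]
  8: obs=x cand={0,1,3,4} pick 4 [5->4 ok]
  9: obs=y cand={2,5} pick 5 [4->5 ok]
  10: obs=x cand={0,1,3,4} pick 4 [5->4 ok]
  11: obs=y cand={2,5} pick 5 [4->5 ok]
  12: obs=y cand={2,5} pick 2 [5->2 ok]
  13: obs=y cand={2,5} pick 5 [2->5 ok]
  14: obs=x cand={0,1,3,4} pick 4 [5->4 ok]
  15: obs=x cand={0,1,3,4} pick 1 [4->1 ok]
  16: obs=x cand={0,1,3,4} pick 0 [1->0 ok]

0,5,4,1,0,5,2,5,4,5,4,5,2,5,4,1,0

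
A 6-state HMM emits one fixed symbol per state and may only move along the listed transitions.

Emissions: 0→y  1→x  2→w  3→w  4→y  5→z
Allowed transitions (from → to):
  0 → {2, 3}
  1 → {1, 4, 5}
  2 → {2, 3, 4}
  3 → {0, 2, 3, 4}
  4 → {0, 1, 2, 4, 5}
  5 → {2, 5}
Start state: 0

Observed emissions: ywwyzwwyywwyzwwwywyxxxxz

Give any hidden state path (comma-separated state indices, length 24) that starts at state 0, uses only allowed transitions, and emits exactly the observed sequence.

0,3,2,4,5,2,2,4,0,3,3,4,5,2,3,3,0,3,4,1,1,1,1,5

  0: obs=y cand={0,4} pick 0 [start]
  1: obs=w cand={2,3} pick 3 [0->3 ok]
  2: obs=w cand={2,3} pick 2 [3->2 ok]
  3: obs=y cand={0,4} pick 4 [2->4 ok]
  4: obs=z cand={5} pick 5 [4->5 ok]
  5: obs=w cand={2,3} pick 2 [5->2 ok]
  6: obs=w cand={2,3} pick 2 [2->2 ok]
  7: obs=y cand={0,4} pick 4 [2->4 ok]
  8: obs=y cand={0,4} pick 0 [4->0 ok]
  9: obs=w cand={2,3} pick 3 [0->3 ok]
  10: obs=w cand={2,3} pick 3 [3->3 ok]
  11: obs=y cand={0,4} pick 4 [3->4 ok]
  12: obs=z cand={5} pick 5 [4->5 ok]
  13: obs=w cand={2,3} pick 2 [5->2 ok]
  14: obs=w cand={2,3} pick 3 [2->3 ok]
  15: obs=w cand={2,3} pick 3 [3->3 ok]
  16: obs=y cand={0,4} pick 0 [3->0 ok]
  17: obs=w cand={2,3} pick 3 [0->3 ok]
  18: obs=y cand={0,4} pick 4 [3->4 ok]
  19: obs=x cand={1} pick 1 [4->1 ok]
  20: obs=x cand={1} pick 1 [1->1 ok]
  21: obs=x cand={1} pick 1 [1->1 ok]
  22: obs=x cand={1} pick 1 [1->1 ok]
  23: obs=z cand={5} pick 5 [1->5 ok]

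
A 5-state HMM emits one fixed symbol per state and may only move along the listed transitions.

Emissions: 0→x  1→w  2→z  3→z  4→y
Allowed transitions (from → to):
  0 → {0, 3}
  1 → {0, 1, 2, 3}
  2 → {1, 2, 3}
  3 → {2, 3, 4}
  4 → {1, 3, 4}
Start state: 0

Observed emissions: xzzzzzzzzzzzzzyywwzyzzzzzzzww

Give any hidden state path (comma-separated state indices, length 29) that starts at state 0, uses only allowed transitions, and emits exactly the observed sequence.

0,3,2,3,3,3,3,2,2,3,3,3,3,3,4,4,1,1,3,4,3,3,2,3,2,2,2,1,1

  pos 0: x in {0}, choose 0; start
  pos 1: z in {2,3}, choose 3; 0->3 ok
  pos 2: z in {2,3}, choose 2; 3->2 ok
  pos 3: z in {2,3}, choose 3; 2->3 ok
  pos 4: z in {2,3}, choose 3; 3->3 ok
  pos 5: z in {2,3}, choose 3; 3->3 ok
  pos 6: z in {2,3}, choose 3; 3->3 ok
  pos 7: z in {2,3}, choose 2; 3->2 ok
  pos 8: z in {2,3}, choose 2; 2->2 ok
  pos 9: z in {2,3}, choose 3; 2->3 ok
  pos 10: z in {2,3}, choose 3; 3->3 ok
  pos 11: z in {2,3}, choose 3; 3->3 ok
  pos 12: z in {2,3}, choose 3; 3->3 ok
  pos 13: z in {2,3}, choose 3; 3->3 ok
  pos 14: y in {4}, choose 4; 3->4 ok
  pos 15: y in {4}, choose 4; 4->4 ok
  pos 16: w in {1}, choose 1; 4->1 ok
  pos 17: w in {1}, choose 1; 1->1 ok
  pos 18: z in {2,3}, choose 3; 1->3 ok
  pos 19: y in {4}, choose 4; 3->4 ok
  pos 20: z in {2,3}, choose 3; 4->3 ok
  pos 21: z in {2,3}, choose 3; 3->3 ok
  pos 22: z in {2,3}, choose 2; 3->2 ok
  pos 23: z in {2,3}, choose 3; 2->3 ok
  pos 24: z in {2,3}, choose 2; 3->2 ok
  pos 25: z in {2,3}, choose 2; 2->2 ok
  pos 26: z in {2,3}, choose 2; 2->2 ok
  pos 27: w in {1}, choose 1; 2->1 ok
  pos 28: w in {1}, choose 1; 1->1 ok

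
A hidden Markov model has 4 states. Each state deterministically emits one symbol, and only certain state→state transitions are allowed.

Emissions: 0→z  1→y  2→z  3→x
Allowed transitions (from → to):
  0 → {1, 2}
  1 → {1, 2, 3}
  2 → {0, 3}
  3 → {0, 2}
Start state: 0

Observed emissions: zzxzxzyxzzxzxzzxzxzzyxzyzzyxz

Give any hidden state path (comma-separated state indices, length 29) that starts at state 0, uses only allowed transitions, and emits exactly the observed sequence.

0,2,3,2,3,0,1,3,0,2,3,2,3,0,2,3,2,3,2,0,1,3,0,1,2,0,1,3,2

  t0 'z' -> {0,2}, take 0 (start)
  t1 'z' -> {0,2}, take 2 (0->2 ok)
  t2 'x' -> {3}, take 3 (2->3 ok)
  t3 'z' -> {0,2}, take 2 (3->2 ok)
  t4 'x' -> {3}, take 3 (2->3 ok)
  t5 'z' -> {0,2}, take 0 (3->0 ok)
  t6 'y' -> {1}, take 1 (0->1 ok)
  t7 'x' -> {3}, take 3 (1->3 ok)
  t8 'z' -> {0,2}, take 0 (3->0 ok)
  t9 'z' -> {0,2}, take 2 (0->2 ok)
  t10 'x' -> {3}, take 3 (2->3 ok)
  t11 'z' -> {0,2}, take 2 (3->2 ok)
  t12 'x' -> {3}, take 3 (2->3 ok)
  t13 'z' -> {0,2}, take 0 (3->0 ok)
  t14 'z' -> {0,2}, take 2 (0->2 ok)
  t15 'x' -> {3}, take 3 (2->3 ok)
  t16 'z' -> {0,2}, take 2 (3->2 ok)
  t17 'x' -> {3}, take 3 (2->3 ok)
  t18 'z' -> {0,2}, take 2 (3->2 ok)
  t19 'z' -> {0,2}, take 0 (2->0 ok)
  t20 'y' -> {1}, take 1 (0->1 ok)
  t21 'x' -> {3}, take 3 (1->3 ok)
  t22 'z' -> {0,2}, take 0 (3->0 ok)
  t23 'y' -> {1}, take 1 (0->1 ok)
  t24 'z' -> {0,2}, take 2 (1->2 ok)
  t25 'z' -> {0,2}, take 0 (2->0 ok)
  t26 'y' -> {1}, take 1 (0->1 ok)
  t27 'x' -> {3}, take 3 (1->3 ok)
  t28 'z' -> {0,2}, take 2 (3->2 ok)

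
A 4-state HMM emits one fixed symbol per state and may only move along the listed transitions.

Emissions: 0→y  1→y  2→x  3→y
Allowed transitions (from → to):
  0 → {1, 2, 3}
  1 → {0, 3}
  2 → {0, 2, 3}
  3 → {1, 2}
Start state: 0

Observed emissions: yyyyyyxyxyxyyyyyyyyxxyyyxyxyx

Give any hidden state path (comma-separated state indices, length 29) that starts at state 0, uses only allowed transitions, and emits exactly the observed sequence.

0,3,1,3,1,3,2,3,2,3,2,0,1,0,1,3,1,0,3,2,2,3,1,0,2,0,2,0,2

  [0] y  {0,1,3}  => 0  start
  [1] y  {0,1,3}  => 3  0->3 ok
  [2] y  {0,1,3}  => 1  3->1 ok
  [3] y  {0,1,3}  => 3  1->3 ok
  [4] y  {0,1,3}  => 1  3->1 ok
  [5] y  {0,1,3}  => 3  1->3 ok
  [6] x  {2}  => 2  3->2 ok
  [7] y  {0,1,3}  => 3  2->3 ok
  [8] x  {2}  => 2  3->2 ok
  [9] y  {0,1,3}  => 3  2->3 ok
  [10] x  {2}  => 2  3->2 ok
  [11] y  {0,1,3}  => 0  2->0 ok
  [12] y  {0,1,3}  => 1  0->1 ok
  [13] y  {0,1,3}  => 0  1->0 ok
  [14] y  {0,1,3}  => 1  0->1 ok
  [15] y  {0,1,3}  => 3  1->3 ok
  [16] y  {0,1,3}  => 1  3->1 ok
  [17] y  {0,1,3}  => 0  1->0 ok
  [18] y  {0,1,3}  => 3  0->3 ok
  [19] x  {2}  => 2  3->2 ok
  [20] x  {2}  => 2  2->2 ok
  [21] y  {0,1,3}  => 3  2->3 ok
  [22] y  {0,1,3}  => 1  3->1 ok
  [23] y  {0,1,3}  => 0  1->0 ok
  [24] x  {2}  => 2  0->2 ok
  [25] y  {0,1,3}  => 0  2->0 ok
  [26] x  {2}  => 2  0->2 ok
  [27] y  {0,1,3}  => 0  2->0 ok
  [28] x  {2}  => 2  0->2 ok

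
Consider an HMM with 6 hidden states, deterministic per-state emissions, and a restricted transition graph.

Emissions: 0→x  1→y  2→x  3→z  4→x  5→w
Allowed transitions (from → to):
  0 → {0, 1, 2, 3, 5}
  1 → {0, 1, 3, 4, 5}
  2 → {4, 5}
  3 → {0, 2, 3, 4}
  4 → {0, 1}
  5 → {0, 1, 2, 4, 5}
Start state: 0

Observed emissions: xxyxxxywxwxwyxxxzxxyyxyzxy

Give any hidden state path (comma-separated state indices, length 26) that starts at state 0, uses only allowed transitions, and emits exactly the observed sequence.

0,0,1,0,2,4,1,5,0,5,0,5,1,0,0,0,3,2,4,1,1,4,1,3,0,1

  t0 'x' -> {0,2,4}, take 0 (start)
  t1 'x' -> {0,2,4}, take 0 (0->0 ok)
  t2 'y' -> {1}, take 1 (0->1 ok)
  t3 'x' -> {0,2,4}, take 0 (1->0 ok)
  t4 'x' -> {0,2,4}, take 2 (0->2 ok)
  t5 'x' -> {0,2,4}, take 4 (2->4 ok)
  t6 'y' -> {1}, take 1 (4->1 ok)
  t7 'w' -> {5}, take 5 (1->5 ok)
  t8 'x' -> {0,2,4}, take 0 (5->0 ok)
  t9 'w' -> {5}, take 5 (0->5 ok)
  t10 'x' -> {0,2,4}, take 0 (5->0 ok)
  t11 'w' -> {5}, take 5 (0->5 ok)
  t12 'y' -> {1}, take 1 (5->1 ok)
  t13 'x' -> {0,2,4}, take 0 (1->0 ok)
  t14 'x' -> {0,2,4}, take 0 (0->0 ok)
  t15 'x' -> {0,2,4}, take 0 (0->0 ok)
  t16 'z' -> {3}, take 3 (0->3 ok)
  t17 'x' -> {0,2,4}, take 2 (3->2 ok)
  t18 'x' -> {0,2,4}, take 4 (2->4 ok)
  t19 'y' -> {1}, take 1 (4->1 ok)
  t20 'y' -> {1}, take 1 (1->1 ok)
  t21 'x' -> {0,2,4}, take 4 (1->4 ok)
  t22 'y' -> {1}, take 1 (4->1 ok)
  t23 'z' -> {3}, take 3 (1->3 ok)
  t24 'x' -> {0,2,4}, take 0 (3->0 ok)
  t25 'y' -> {1}, take 1 (0->1 ok)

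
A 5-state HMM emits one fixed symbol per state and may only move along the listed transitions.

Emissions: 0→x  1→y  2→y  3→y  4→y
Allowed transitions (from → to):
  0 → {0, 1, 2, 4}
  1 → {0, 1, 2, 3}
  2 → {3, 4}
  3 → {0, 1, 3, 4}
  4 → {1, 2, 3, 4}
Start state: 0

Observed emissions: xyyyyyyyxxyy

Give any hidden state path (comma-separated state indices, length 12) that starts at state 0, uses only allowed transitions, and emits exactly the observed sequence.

0,2,4,1,3,4,2,3,0,0,4,2

  t0 'x' -> {0}, take 0 (start)
  t1 'y' -> {1,2,3,4}, take 2 (0->2 ok)
  t2 'y' -> {1,2,3,4}, take 4 (2->4 ok)
  t3 'y' -> {1,2,3,4}, take 1 (4->1 ok)
  t4 'y' -> {1,2,3,4}, take 3 (1->3 ok)
  t5 'y' -> {1,2,3,4}, take 4 (3->4 ok)
  t6 'y' -> {1,2,3,4}, take 2 (4->2 ok)
  t7 'y' -> {1,2,3,4}, take 3 (2->3 ok)
  t8 'x' -> {0}, take 0 (3->0 ok)
  t9 'x' -> {0}, take 0 (0->0 ok)
  t10 'y' -> {1,2,3,4}, take 4 (0->4 ok)
  t11 'y' -> {1,2,3,4}, take 2 (4->2 ok)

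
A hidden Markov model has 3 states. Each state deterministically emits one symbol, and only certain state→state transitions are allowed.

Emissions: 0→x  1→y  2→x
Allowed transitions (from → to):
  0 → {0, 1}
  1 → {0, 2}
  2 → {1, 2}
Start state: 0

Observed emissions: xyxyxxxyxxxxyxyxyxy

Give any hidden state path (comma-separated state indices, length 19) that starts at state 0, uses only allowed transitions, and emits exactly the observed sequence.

0,1,2,1,0,0,0,1,2,2,2,2,1,0,1,0,1,0,1

  pos 0: x in {0,2}, choose 0; start
  pos 1: y in {1}, choose 1; 0->1 ok
  pos 2: x in {0,2}, choose 2; 1->2 ok
  pos 3: y in {1}, choose 1; 2->1 ok
  pos 4: x in {0,2}, choose 0; 1->0 ok
  pos 5: x in {0,2}, choose 0; 0->0 ok
  pos 6: x in {0,2}, choose 0; 0->0 ok
  pos 7: y in {1}, choose 1; 0->1 ok
  pos 8: x in {0,2}, choose 2; 1->2 ok
  pos 9: x in {0,2}, choose 2; 2->2 ok
  pos 10: x in {0,2}, choose 2; 2->2 ok
  pos 11: x in {0,2}, choose 2; 2->2 ok
  pos 12: y in {1}, choose 1; 2->1 ok
  pos 13: x in {0,2}, choose 0; 1->0 ok
  pos 14: y in {1}, choose 1; 0->1 ok
  pos 15: x in {0,2}, choose 0; 1->0 ok
  pos 16: y in {1}, choose 1; 0->1 ok
  pos 17: x in {0,2}, choose 0; 1->0 ok
  pos 18: y in {1}, choose 1; 0->1 ok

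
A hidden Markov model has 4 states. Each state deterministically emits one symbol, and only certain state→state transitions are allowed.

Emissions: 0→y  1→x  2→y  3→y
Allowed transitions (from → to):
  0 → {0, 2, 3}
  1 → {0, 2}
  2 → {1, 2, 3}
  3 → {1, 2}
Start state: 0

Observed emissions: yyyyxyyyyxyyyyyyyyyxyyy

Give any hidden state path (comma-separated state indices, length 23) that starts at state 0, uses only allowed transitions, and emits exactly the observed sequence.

0,0,2,2,1,0,0,2,3,1,0,0,2,2,3,2,2,2,3,1,0,2,3

  0: obs=y cand={0,2,3} pick 0 [start]
  1: obs=y cand={0,2,3} pick 0 [0->0 ok]
  2: obs=y cand={0,2,3} pick 2 [0->2 ok]
  3: obs=y cand={0,2,3} pick 2 [2->2 ok]
  4: obs=x cand={1} pick 1 [2->1 ok]
  5: obs=y cand={0,2,3} pick 0 [1->0 ok]
  6: obs=y cand={0,2,3} pick 0 [0->0 ok]
  7: obs=y cand={0,2,3} pick 2 [0->2 ok]
  8: obs=y cand={0,2,3} pick 3 [2->3 ok]
  9: obs=x cand={1} pick 1 [3->1 ok]
  10: obs=y cand={0,2,3} pick 0 [1->0 ok]
  11: obs=y cand={0,2,3} pick 0 [0->0 ok]
  12: obs=y cand={0,2,3} pick 2 [0->2 ok]
  13: obs=y cand={0,2,3} pick 2 [2->2 ok]
  14: obs=y cand={0,2,3} pick 3 [2->3 ok]
  15: obs=y cand={0,2,3} pick 2 [3->2 ok]
  16: obs=y cand={0,2,3} pick 2 [2->2 ok]
  17: obs=y cand={0,2,3} pick 2 [2->2 ok]
  18: obs=y cand={0,2,3} pick 3 [2->3 ok]
  19: obs=x cand={1} pick 1 [3->1 ok]
  20: obs=y cand={0,2,3} pick 0 [1->0 ok]
  21: obs=y cand={0,2,3} pick 2 [0->2 ok]
  22: obs=y cand={0,2,3} pick 3 [2->3 ok]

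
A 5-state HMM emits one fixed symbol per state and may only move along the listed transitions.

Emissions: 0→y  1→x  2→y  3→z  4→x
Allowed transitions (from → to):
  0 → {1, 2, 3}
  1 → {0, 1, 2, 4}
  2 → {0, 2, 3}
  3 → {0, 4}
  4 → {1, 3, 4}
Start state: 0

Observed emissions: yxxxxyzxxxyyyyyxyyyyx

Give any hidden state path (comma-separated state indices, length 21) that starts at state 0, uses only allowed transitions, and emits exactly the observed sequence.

  t0 'y' -> {0,2}, take 0 (start)
  t1 'x' -> {1,4}, take 1 (0->1 ok)
  t2 'x' -> {1,4}, take 4 (1->4 ok)
  t3 'x' -> {1,4}, take 1 (4->1 ok)
  t4 'x' -> {1,4}, take 1 (1->1 ok)
  t5 'y' -> {0,2}, take 0 (1->0 ok)
  t6 'z' -> {3}, take 3 (0->3 ok)
  t7 'x' -> {1,4}, take 4 (3->4 ok)
  t8 'x' -> {1,4}, take 4 (4->4 ok)
  t9 'x' -> {1,4}, take 1 (4->1 ok)
  t10 'y' -> {0,2}, take 2 (1->2 ok)
  t11 'y' -> {0,2}, take 2 (2->2 ok)
  t12 'y' -> {0,2}, take 0 (2->0 ok)
  t13 'y' -> {0,2}, take 2 (0->2 ok)
  t14 'y' -> {0,2}, take 0 (2->0 ok)
  t15 'x' -> {1,4}, take 1 (0->1 ok)
  t16 'y' -> {0,2}, take 0 (1->0 ok)
  t17 'y' -> {0,2}, take 2 (0->2 ok)
  t18 'y' -> {0,2}, take 2 (2->2 ok)
  t19 'y' -> {0,2}, take 0 (2->0 ok)
  t20 'x' -> {1,4}, take 1 (0->1 ok)

0,1,4,1,1,0,3,4,4,1,2,2,0,2,0,1,0,2,2,0,1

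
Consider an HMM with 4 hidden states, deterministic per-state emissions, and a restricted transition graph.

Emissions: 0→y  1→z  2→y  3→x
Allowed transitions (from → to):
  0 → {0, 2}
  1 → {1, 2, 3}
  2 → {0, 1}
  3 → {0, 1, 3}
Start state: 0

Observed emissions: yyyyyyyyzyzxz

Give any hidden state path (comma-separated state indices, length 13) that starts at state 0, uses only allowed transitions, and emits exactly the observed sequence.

0,2,0,0,0,0,0,2,1,2,1,3,1

  pos 0: y in {0,2}, choose 0; start
  pos 1: y in {0,2}, choose 2; 0->2 ok
  pos 2: y in {0,2}, choose 0; 2->0 ok
  pos 3: y in {0,2}, choose 0; 0->0 ok
  pos 4: y in {0,2}, choose 0; 0->0 ok
  pos 5: y in {0,2}, choose 0; 0->0 ok
  pos 6: y in {0,2}, choose 0; 0->0 ok
  pos 7: y in {0,2}, choose 2; 0->2 ok
  pos 8: z in {1}, choose 1; 2->1 ok
  pos 9: y in {0,2}, choose 2; 1->2 ok
  pos 10: z in {1}, choose 1; 2->1 ok
  pos 11: x in {3}, choose 3; 1->3 ok
  pos 12: z in {1}, choose 1; 3->1 ok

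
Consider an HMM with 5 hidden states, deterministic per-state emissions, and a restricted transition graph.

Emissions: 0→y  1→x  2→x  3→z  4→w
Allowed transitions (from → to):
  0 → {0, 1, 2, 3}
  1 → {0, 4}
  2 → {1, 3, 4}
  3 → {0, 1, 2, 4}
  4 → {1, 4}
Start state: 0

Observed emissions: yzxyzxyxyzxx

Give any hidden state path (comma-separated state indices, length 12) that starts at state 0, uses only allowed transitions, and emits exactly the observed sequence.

0,3,1,0,3,1,0,1,0,3,2,1

  pos 0: y in {0}, choose 0; start
  pos 1: z in {3}, choose 3; 0->3 ok
  pos 2: x in {1,2}, choose 1; 3->1 ok
  pos 3: y in {0}, choose 0; 1->0 ok
  pos 4: z in {3}, choose 3; 0->3 ok
  pos 5: x in {1,2}, choose 1; 3->1 ok
  pos 6: y in {0}, choose 0; 1->0 ok
  pos 7: x in {1,2}, choose 1; 0->1 ok
  pos 8: y in {0}, choose 0; 1->0 ok
  pos 9: z in {3}, choose 3; 0->3 ok
  pos 10: x in {1,2}, choose 2; 3->2 ok
  pos 11: x in {1,2}, choose 1; 2->1 ok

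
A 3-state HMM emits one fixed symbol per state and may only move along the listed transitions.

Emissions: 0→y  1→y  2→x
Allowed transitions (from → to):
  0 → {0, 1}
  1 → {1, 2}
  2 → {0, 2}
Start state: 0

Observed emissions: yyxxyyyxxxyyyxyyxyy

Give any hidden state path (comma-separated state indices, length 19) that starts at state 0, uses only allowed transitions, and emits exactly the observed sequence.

0,1,2,2,0,0,1,2,2,2,0,0,1,2,0,1,2,0,0

  [0] y  {0,1}  => 0  start
  [1] y  {0,1}  => 1  0->1 ok
  [2] x  {2}  => 2  1->2 ok
  [3] x  {2}  => 2  2->2 ok
  [4] y  {0,1}  => 0  2->0 ok
  [5] y  {0,1}  => 0  0->0 ok
  [6] y  {0,1}  => 1  0->1 ok
  [7] x  {2}  => 2  1->2 ok
  [8] x  {2}  => 2  2->2 ok
  [9] x  {2}  => 2  2->2 ok
  [10] y  {0,1}  => 0  2->0 ok
  [11] y  {0,1}  => 0  0->0 ok
  [12] y  {0,1}  => 1  0->1 ok
  [13] x  {2}  => 2  1->2 ok
  [14] y  {0,1}  => 0  2->0 ok
  [15] y  {0,1}  => 1  0->1 ok
  [16] x  {2}  => 2  1->2 ok
  [17] y  {0,1}  => 0  2->0 ok
  [18] y  {0,1}  => 0  0->0 ok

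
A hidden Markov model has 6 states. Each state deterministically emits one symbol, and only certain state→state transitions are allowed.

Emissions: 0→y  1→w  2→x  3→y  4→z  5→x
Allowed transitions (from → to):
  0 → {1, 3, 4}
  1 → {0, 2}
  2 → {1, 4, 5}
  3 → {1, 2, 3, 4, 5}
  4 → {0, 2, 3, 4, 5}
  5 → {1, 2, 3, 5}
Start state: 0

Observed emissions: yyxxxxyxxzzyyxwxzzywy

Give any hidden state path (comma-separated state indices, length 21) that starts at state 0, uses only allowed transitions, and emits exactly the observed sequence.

0,3,2,5,2,5,3,5,2,4,4,3,3,2,1,2,4,4,0,1,0

  pos 0: y in {0,3}, choose 0; start
  pos 1: y in {0,3}, choose 3; 0->3 ok
  pos 2: x in {2,5}, choose 2; 3->2 ok
  pos 3: x in {2,5}, choose 5; 2->5 ok
  pos 4: x in {2,5}, choose 2; 5->2 ok
  pos 5: x in {2,5}, choose 5; 2->5 ok
  pos 6: y in {0,3}, choose 3; 5->3 ok
  pos 7: x in {2,5}, choose 5; 3->5 ok
  pos 8: x in {2,5}, choose 2; 5->2 ok
  pos 9: z in {4}, choose 4; 2->4 ok
  pos 10: z in {4}, choose 4; 4->4 ok
  pos 11: y in {0,3}, choose 3; 4->3 ok
  pos 12: y in {0,3}, choose 3; 3->3 ok
  pos 13: x in {2,5}, choose 2; 3->2 ok
  pos 14: w in {1}, choose 1; 2->1 ok
  pos 15: x in {2,5}, choose 2; 1->2 ok
  pos 16: z in {4}, choose 4; 2->4 ok
  pos 17: z in {4}, choose 4; 4->4 ok
  pos 18: y in {0,3}, choose 0; 4->0 ok
  pos 19: w in {1}, choose 1; 0->1 ok
  pos 20: y in {0,3}, choose 0; 1->0 ok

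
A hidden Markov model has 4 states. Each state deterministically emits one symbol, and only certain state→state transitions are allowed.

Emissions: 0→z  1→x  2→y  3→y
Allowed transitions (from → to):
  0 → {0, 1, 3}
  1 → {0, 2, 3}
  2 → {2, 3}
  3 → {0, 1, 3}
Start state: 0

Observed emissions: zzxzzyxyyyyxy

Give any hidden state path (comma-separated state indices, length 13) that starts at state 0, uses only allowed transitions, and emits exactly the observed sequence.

  t0 'z' -> {0}, take 0 (start)
  t1 'z' -> {0}, take 0 (0->0 ok)
  t2 'x' -> {1}, take 1 (0->1 ok)
  t3 'z' -> {0}, take 0 (1->0 ok)
  t4 'z' -> {0}, take 0 (0->0 ok)
  t5 'y' -> {2,3}, take 3 (0->3 ok)
  t6 'x' -> {1}, take 1 (3->1 ok)
  t7 'y' -> {2,3}, take 2 (1->2 ok)
  t8 'y' -> {2,3}, take 2 (2->2 ok)
  t9 'y' -> {2,3}, take 2 (2->2 ok)
  t10 'y' -> {2,3}, take 3 (2->3 ok)
  t11 'x' -> {1}, take 1 (3->1 ok)
  t12 'y' -> {2,3}, take 3 (1->3 ok)

0,0,1,0,0,3,1,2,2,2,3,1,3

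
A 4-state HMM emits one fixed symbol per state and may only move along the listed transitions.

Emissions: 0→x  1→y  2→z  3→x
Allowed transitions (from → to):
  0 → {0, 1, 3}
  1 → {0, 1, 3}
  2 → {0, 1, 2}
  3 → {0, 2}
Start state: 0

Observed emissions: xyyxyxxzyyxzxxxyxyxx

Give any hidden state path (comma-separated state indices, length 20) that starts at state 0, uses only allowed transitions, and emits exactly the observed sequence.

0,1,1,0,1,0,3,2,1,1,3,2,0,3,0,1,0,1,0,0

  [0] x  {0,3}  => 0  start
  [1] y  {1}  => 1  0->1 ok
  [2] y  {1}  => 1  1->1 ok
  [3] x  {0,3}  => 0  1->0 ok
  [4] y  {1}  => 1  0->1 ok
  [5] x  {0,3}  => 0  1->0 ok
  [6] x  {0,3}  => 3  0->3 ok
  [7] z  {2}  => 2  3->2 ok
  [8] y  {1}  => 1  2->1 ok
  [9] y  {1}  => 1  1->1 ok
  [10] x  {0,3}  => 3  1->3 ok
  [11] z  {2}  => 2  3->2 ok
  [12] x  {0,3}  => 0  2->0 ok
  [13] x  {0,3}  => 3  0->3 ok
  [14] x  {0,3}  => 0  3->0 ok
  [15] y  {1}  => 1  0->1 ok
  [16] x  {0,3}  => 0  1->0 ok
  [17] y  {1}  => 1  0->1 ok
  [18] x  {0,3}  => 0  1->0 ok
  [19] x  {0,3}  => 0  0->0 ok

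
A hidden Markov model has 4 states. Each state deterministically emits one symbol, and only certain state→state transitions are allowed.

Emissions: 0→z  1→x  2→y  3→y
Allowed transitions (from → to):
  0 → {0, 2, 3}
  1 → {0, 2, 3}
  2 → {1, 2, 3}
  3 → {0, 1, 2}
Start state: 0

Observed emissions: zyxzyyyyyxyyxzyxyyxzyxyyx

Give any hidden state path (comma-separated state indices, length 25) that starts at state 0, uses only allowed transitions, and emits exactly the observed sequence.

  0: obs=z cand={0} pick 0 [start]
  1: obs=y cand={2,3} pick 3 [0->3 ok]
  2: obs=x cand={1} pick 1 [3->1 ok]
  3: obs=z cand={0} pick 0 [1->0 ok]
  4: obs=y cand={2,3} pick 2 [0->2 ok]
  5: obs=y cand={2,3} pick 3 [2->3 ok]
  6: obs=y cand={2,3} pick 2 [3->2 ok]
  7: obs=y cand={2,3} pick 2 [2->2 ok]
  8: obs=y cand={2,3} pick 3 [2->3 ok]
  9: obs=x cand={1} pick 1 [3->1 ok]
  10: obs=y cand={2,3} pick 2 [1->2 ok]
  11: obs=y cand={2,3} pick 3 [2->3 ok]
  12: obs=x cand={1} pick 1 [3->1 ok]
  13: obs=z cand={0} pick 0 [1->0 ok]
  14: obs=y cand={2,3} pick 3 [0->3 ok]
  15: obs=x cand={1} pick 1 [3->1 ok]
  16: obs=y cand={2,3} pick 2 [1->2 ok]
  17: obs=y cand={2,3} pick 3 [2->3 ok]
  18: obs=x cand={1} pick 1 [3->1 ok]
  19: obs=z cand={0} pick 0 [1->0 ok]
  20: obs=y cand={2,3} pick 2 [0->2 ok]
  21: obs=x cand={1} pick 1 [2->1 ok]
  22: obs=y cand={2,3} pick 2 [1->2 ok]
  23: obs=y cand={2,3} pick 2 [2->2 ok]
  24: obs=x cand={1} pick 1 [2->1 ok]

0,3,1,0,2,3,2,2,3,1,2,3,1,0,3,1,2,3,1,0,2,1,2,2,1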